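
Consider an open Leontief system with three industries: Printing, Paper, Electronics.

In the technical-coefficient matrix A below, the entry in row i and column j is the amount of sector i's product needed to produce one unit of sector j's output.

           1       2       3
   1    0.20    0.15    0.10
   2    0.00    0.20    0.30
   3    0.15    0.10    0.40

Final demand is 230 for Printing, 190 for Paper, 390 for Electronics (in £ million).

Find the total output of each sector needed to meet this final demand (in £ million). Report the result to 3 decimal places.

I − A =
  [   0.80    -0.15    -0.10]
  [   0.00     0.80    -0.30]
  [  -0.15    -0.10     0.60]
Cofactors of I−A, C_ij = (−1)^(i+j)·(minor ij) (rows/columns in the sector order above):
  C_11 = (0.80)(0.60) − (-0.30)(-0.10) = 0.4500
  C_12 = −[(0.00)(0.60) − (-0.30)(-0.15)] = 0.0450
  C_13 = (0.00)(-0.10) − (0.80)(-0.15) = 0.1200
  C_21 = −[(-0.15)(0.60) − (-0.10)(-0.10)] = 0.1000
  C_22 = (0.80)(0.60) − (-0.10)(-0.15) = 0.4650
  C_23 = −[(0.80)(-0.10) − (-0.15)(-0.15)] = 0.1025
  C_31 = (-0.15)(-0.30) − (-0.10)(0.80) = 0.1250
  C_32 = −[(0.80)(-0.30) − (-0.10)(0.00)] = 0.2400
  C_33 = (0.80)(0.80) − (-0.15)(0.00) = 0.6400
det(I−A) = Σ_j (I−A)_1j·C_1j = (0.80)(0.4500) + (-0.15)(0.0450) + (-0.10)(0.1200) = 0.34125
adj(I−A) = Cᵀ =
  [ 0.4500   0.1000   0.1250]
  [ 0.0450   0.4650   0.2400]
  [ 0.1200   0.1025   0.6400]
(I − A)⁻¹ = adj(I−A) / det(I−A) ≈
  [   1.3187     0.2930     0.3663]
  [   0.1319     1.3626     0.7033]
  [   0.3516     0.3004     1.8755]
x = (I − A)⁻¹ d = adj(I−A)·d / det(I−A), with det(I−A) = 0.34125:
  x_1 = (0.4500·230 + 0.1000·190 + 0.1250·390) / 0.34125 = 171.25 / 0.34125 ≈ 501.832
  x_2 = (0.0450·230 + 0.4650·190 + 0.2400·390) / 0.34125 = 192.30 / 0.34125 ≈ 563.516
  x_3 = (0.1200·230 + 0.1025·190 + 0.6400·390) / 0.34125 = 296.675 / 0.34125 ≈ 869.377

x_1 = 501.832, x_2 = 563.516, x_3 = 869.377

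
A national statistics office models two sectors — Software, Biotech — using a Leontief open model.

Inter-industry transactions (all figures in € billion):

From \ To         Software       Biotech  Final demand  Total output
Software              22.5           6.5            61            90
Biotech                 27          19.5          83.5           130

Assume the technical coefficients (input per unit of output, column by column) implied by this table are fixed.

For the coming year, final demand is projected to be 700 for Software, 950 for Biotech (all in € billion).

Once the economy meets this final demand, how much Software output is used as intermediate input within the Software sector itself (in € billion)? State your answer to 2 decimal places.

z_11 = 258.03

Technical coefficients a_ij = z_ij / X_j:
  a_11 = 22.5/90 = 0.25, a_21 = 27/90 = 0.30
  a_12 = 6.5/130 = 0.05, a_22 = 19.5/130 = 0.15
I − A =
  [   0.75    -0.05]
  [  -0.30     0.85]
det(I−A) = (0.75)(0.85) − (-0.05)(-0.30) = 0.6225
adj(I−A) = [[0.85, 0.05], [0.30, 0.75]]
(I − A)⁻¹ = adj(I−A) / det(I−A) ≈
  [   1.3655     0.0803]
  [   0.4819     1.2048]
First solve x = (I − A)⁻¹ d = adj(I−A)·d / det(I−A); in particular x_1 = (0.85·700 + 0.05·950) / 0.6225 = 642.50 / 0.6225 ≈ 1032.1285.
Intermediate flow from 1 to 1: z_11 = a_11 · x_1 = 0.25 × 642.50 / 0.6225 = 160.625 / 0.6225 ≈ 258.03.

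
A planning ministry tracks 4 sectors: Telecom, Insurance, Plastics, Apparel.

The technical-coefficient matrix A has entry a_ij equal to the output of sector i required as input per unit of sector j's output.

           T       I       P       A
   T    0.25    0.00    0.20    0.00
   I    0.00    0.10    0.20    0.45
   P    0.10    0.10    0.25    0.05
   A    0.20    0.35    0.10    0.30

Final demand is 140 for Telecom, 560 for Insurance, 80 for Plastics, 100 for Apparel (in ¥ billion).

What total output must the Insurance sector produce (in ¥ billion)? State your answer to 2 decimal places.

x_I = 1114.26

I − A =
  [   0.75     0.00    -0.20     0.00]
  [   0.00     0.90    -0.20    -0.45]
  [  -0.10    -0.10     0.75    -0.05]
  [  -0.20    -0.35    -0.10     0.70]
Compute the cofactors C_ij = (−1)^(i+j)·(3×3 minor ij) of I−A; the adjugate is their transpose:
adj(I−A) = Cᵀ =
  [ 0.327875   0.017500   0.094500   0.018000]
  [ 0.088000   0.374000   0.156750   0.251625]
  [ 0.065250   0.065625   0.354375   0.067500]
  [ 0.147000   0.201375   0.156000   0.473250]
det(I−A) = Σ_j (I−A)_1j·C_1j = (0.75)(0.327875) + (0.00)(0.088000) + (-0.20)(0.065250) + (0.00)(0.147000) = 0.23285625
(I − A)⁻¹ = adj(I−A) / det(I−A) ≈
  [   1.4081     0.0752     0.4058     0.0773]
  [   0.3779     1.6061     0.6732     1.0806]
  [   0.2802     0.2818     1.5219     0.2899]
  [   0.6313     0.8648     0.6699     2.0324]
x = (I − A)⁻¹ d = adj(I−A)·d / det(I−A), with det(I−A) = 0.23285625:
  x_T = (0.327875·140 + 0.017500·560 + 0.094500·80 + 0.018000·100) / 0.23285625 = 65.0625 / 0.23285625 ≈ 279.41
  x_I = (0.088000·140 + 0.374000·560 + 0.156750·80 + 0.251625·100) / 0.23285625 = 259.4625 / 0.23285625 ≈ 1114.26
  x_P = (0.065250·140 + 0.065625·560 + 0.354375·80 + 0.067500·100) / 0.23285625 = 80.985 / 0.23285625 ≈ 347.79
  x_A = (0.147000·140 + 0.201375·560 + 0.156000·80 + 0.473250·100) / 0.23285625 = 193.155 / 0.23285625 ≈ 829.50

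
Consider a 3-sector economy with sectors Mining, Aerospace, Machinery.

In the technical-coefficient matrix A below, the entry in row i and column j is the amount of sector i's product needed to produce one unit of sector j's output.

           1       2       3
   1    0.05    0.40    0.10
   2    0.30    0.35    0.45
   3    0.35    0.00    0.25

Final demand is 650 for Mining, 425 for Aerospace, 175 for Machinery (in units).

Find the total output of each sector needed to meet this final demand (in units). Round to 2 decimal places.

x_1 = 1695.52, x_2 = 2145.72, x_3 = 1024.58

I − A =
  [   0.95    -0.40    -0.10]
  [  -0.30     0.65    -0.45]
  [  -0.35     0.00     0.75]
Cofactors of I−A, C_ij = (−1)^(i+j)·(minor ij) (rows/columns in the sector order above):
  C_11 = (0.65)(0.75) − (-0.45)(0.00) = 0.4875
  C_12 = −[(-0.30)(0.75) − (-0.45)(-0.35)] = 0.3825
  C_13 = (-0.30)(0.00) − (0.65)(-0.35) = 0.2275
  C_21 = −[(-0.40)(0.75) − (-0.10)(0.00)] = 0.3000
  C_22 = (0.95)(0.75) − (-0.10)(-0.35) = 0.6775
  C_23 = −[(0.95)(0.00) − (-0.40)(-0.35)] = 0.1400
  C_31 = (-0.40)(-0.45) − (-0.10)(0.65) = 0.2450
  C_32 = −[(0.95)(-0.45) − (-0.10)(-0.30)] = 0.4575
  C_33 = (0.95)(0.65) − (-0.40)(-0.30) = 0.4975
det(I−A) = Σ_j (I−A)_1j·C_1j = (0.95)(0.4875) + (-0.40)(0.3825) + (-0.10)(0.2275) = 0.287375
adj(I−A) = Cᵀ =
  [ 0.4875   0.3000   0.2450]
  [ 0.3825   0.6775   0.4575]
  [ 0.2275   0.1400   0.4975]
(I − A)⁻¹ = adj(I−A) / det(I−A) ≈
  [   1.6964     1.0439     0.8525]
  [   1.3310     2.3575     1.5920]
  [   0.7916     0.4872     1.7312]
x = (I − A)⁻¹ d = adj(I−A)·d / det(I−A), with det(I−A) = 0.287375:
  x_1 = (0.4875·650 + 0.3000·425 + 0.2450·175) / 0.287375 = 487.25 / 0.287375 ≈ 1695.52
  x_2 = (0.3825·650 + 0.6775·425 + 0.4575·175) / 0.287375 = 616.625 / 0.287375 ≈ 2145.72
  x_3 = (0.2275·650 + 0.1400·425 + 0.4975·175) / 0.287375 = 294.4375 / 0.287375 ≈ 1024.58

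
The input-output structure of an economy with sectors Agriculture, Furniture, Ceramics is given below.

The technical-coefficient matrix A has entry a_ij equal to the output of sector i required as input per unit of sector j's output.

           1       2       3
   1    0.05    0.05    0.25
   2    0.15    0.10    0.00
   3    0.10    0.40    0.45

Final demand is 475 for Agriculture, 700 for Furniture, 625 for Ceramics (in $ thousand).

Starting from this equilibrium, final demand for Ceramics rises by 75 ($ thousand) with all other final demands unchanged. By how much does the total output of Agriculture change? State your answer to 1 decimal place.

I − A =
  [   0.95    -0.05    -0.25]
  [  -0.15     0.90     0.00]
  [  -0.10    -0.40     0.55]
Cofactors of I−A, C_ij = (−1)^(i+j)·(minor ij) (rows/columns in the sector order above):
  C_11 = (0.90)(0.55) − (0.00)(-0.40) = 0.4950
  C_12 = −[(-0.15)(0.55) − (0.00)(-0.10)] = 0.0825
  C_13 = (-0.15)(-0.40) − (0.90)(-0.10) = 0.1500
  C_21 = −[(-0.05)(0.55) − (-0.25)(-0.40)] = 0.1275
  C_22 = (0.95)(0.55) − (-0.25)(-0.10) = 0.4975
  C_23 = −[(0.95)(-0.40) − (-0.05)(-0.10)] = 0.3850
  C_31 = (-0.05)(0.00) − (-0.25)(0.90) = 0.2250
  C_32 = −[(0.95)(0.00) − (-0.25)(-0.15)] = 0.0375
  C_33 = (0.95)(0.90) − (-0.05)(-0.15) = 0.8475
det(I−A) = Σ_j (I−A)_1j·C_1j = (0.95)(0.4950) + (-0.05)(0.0825) + (-0.25)(0.1500) = 0.428625
adj(I−A) = Cᵀ =
  [ 0.4950   0.1275   0.2250]
  [ 0.0825   0.4975   0.0375]
  [ 0.1500   0.3850   0.8475]
(I − A)⁻¹ = adj(I−A) / det(I−A) ≈
  [   1.1549     0.2975     0.5249]
  [   0.1925     1.1607     0.0875]
  [   0.3500     0.8982     1.9773]
Δx = (I − A)⁻¹ Δd with Δd having +75 in the Ceramics component and 0 elsewhere.
So Δx_1 = L_13 · (+75), where L_13 = adj(I−A)_13 / det(I−A) = 0.2250 / 0.428625.
Δx_1 = 0.2250 × (+75) / 0.428625 = 16.875 / 0.428625 ≈ 39.4.

Δx_1 = 39.4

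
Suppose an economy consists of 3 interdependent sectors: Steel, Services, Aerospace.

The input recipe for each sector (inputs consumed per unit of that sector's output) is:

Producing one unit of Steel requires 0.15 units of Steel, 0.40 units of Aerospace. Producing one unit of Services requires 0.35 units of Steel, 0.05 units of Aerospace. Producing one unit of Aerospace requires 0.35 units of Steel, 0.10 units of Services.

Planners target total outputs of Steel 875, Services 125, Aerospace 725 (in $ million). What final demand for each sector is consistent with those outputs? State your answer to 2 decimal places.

I − A =
  [   0.85    -0.35    -0.35]
  [   0.00     1.00    -0.10]
  [  -0.40    -0.05     1.00]
d = (I − A) x:
  d_1 = (+0.85)·875 + (-0.35)·125 + (-0.35)·725 = 446.25
  d_2 = (+0.00)·875 + (+1.00)·125 + (-0.10)·725 = 52.50
  d_3 = (-0.40)·875 + (-0.05)·125 + (+1.00)·725 = 368.75

d_1 = 446.25, d_2 = 52.50, d_3 = 368.75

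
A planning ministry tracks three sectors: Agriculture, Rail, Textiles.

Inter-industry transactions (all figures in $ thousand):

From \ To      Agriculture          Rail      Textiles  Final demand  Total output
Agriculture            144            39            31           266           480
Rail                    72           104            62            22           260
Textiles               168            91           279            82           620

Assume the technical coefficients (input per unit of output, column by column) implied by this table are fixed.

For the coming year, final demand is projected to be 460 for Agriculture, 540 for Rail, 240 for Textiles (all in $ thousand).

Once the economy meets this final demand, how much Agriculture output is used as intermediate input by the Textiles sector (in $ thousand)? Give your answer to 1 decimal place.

Technical coefficients a_ij = z_ij / X_j:
  a_11 = 144/480 = 0.30, a_21 = 72/480 = 0.15, a_31 = 168/480 = 0.35
  a_12 = 39/260 = 0.15, a_22 = 104/260 = 0.40, a_32 = 91/260 = 0.35
  a_13 = 31/620 = 0.05, a_23 = 62/620 = 0.10, a_33 = 279/620 = 0.45
I − A =
  [   0.70    -0.15    -0.05]
  [  -0.15     0.60    -0.10]
  [  -0.35    -0.35     0.55]
Cofactors of I−A, C_ij = (−1)^(i+j)·(minor ij) (rows/columns in the sector order above):
  C_11 = (0.60)(0.55) − (-0.10)(-0.35) = 0.2950
  C_12 = −[(-0.15)(0.55) − (-0.10)(-0.35)] = 0.1175
  C_13 = (-0.15)(-0.35) − (0.60)(-0.35) = 0.2625
  C_21 = −[(-0.15)(0.55) − (-0.05)(-0.35)] = 0.1000
  C_22 = (0.70)(0.55) − (-0.05)(-0.35) = 0.3675
  C_23 = −[(0.70)(-0.35) − (-0.15)(-0.35)] = 0.2975
  C_31 = (-0.15)(-0.10) − (-0.05)(0.60) = 0.0450
  C_32 = −[(0.70)(-0.10) − (-0.05)(-0.15)] = 0.0775
  C_33 = (0.70)(0.60) − (-0.15)(-0.15) = 0.3975
det(I−A) = Σ_j (I−A)_1j·C_1j = (0.70)(0.2950) + (-0.15)(0.1175) + (-0.05)(0.2625) = 0.17575
adj(I−A) = Cᵀ =
  [ 0.2950   0.1000   0.0450]
  [ 0.1175   0.3675   0.0775]
  [ 0.2625   0.2975   0.3975]
(I − A)⁻¹ = adj(I−A) / det(I−A) ≈
  [   1.6785     0.5690     0.2560]
  [   0.6686     2.0910     0.4410]
  [   1.4936     1.6927     2.2617]
First solve x = (I − A)⁻¹ d = adj(I−A)·d / det(I−A); in particular x_3 = (0.2625·460 + 0.2975·540 + 0.3975·240) / 0.17575 = 376.80 / 0.17575 ≈ 2143.954.
Intermediate flow from 1 to 3: z_13 = a_13 · x_3 = 0.05 × 376.80 / 0.17575 = 18.84 / 0.17575 ≈ 107.2.

z_13 = 107.2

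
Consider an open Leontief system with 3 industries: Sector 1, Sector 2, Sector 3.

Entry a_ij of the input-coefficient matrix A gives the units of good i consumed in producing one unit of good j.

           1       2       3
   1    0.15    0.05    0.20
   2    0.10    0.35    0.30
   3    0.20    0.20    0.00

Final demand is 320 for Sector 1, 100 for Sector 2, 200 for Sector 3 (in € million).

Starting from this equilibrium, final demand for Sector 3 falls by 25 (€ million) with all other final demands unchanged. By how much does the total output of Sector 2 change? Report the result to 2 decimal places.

I − A =
  [   0.85    -0.05    -0.20]
  [  -0.10     0.65    -0.30]
  [  -0.20    -0.20     1.00]
Cofactors of I−A, C_ij = (−1)^(i+j)·(minor ij) (rows/columns in the sector order above):
  C_11 = (0.65)(1.00) − (-0.30)(-0.20) = 0.5900
  C_12 = −[(-0.10)(1.00) − (-0.30)(-0.20)] = 0.1600
  C_13 = (-0.10)(-0.20) − (0.65)(-0.20) = 0.1500
  C_21 = −[(-0.05)(1.00) − (-0.20)(-0.20)] = 0.0900
  C_22 = (0.85)(1.00) − (-0.20)(-0.20) = 0.8100
  C_23 = −[(0.85)(-0.20) − (-0.05)(-0.20)] = 0.1800
  C_31 = (-0.05)(-0.30) − (-0.20)(0.65) = 0.1450
  C_32 = −[(0.85)(-0.30) − (-0.20)(-0.10)] = 0.2750
  C_33 = (0.85)(0.65) − (-0.05)(-0.10) = 0.5475
det(I−A) = Σ_j (I−A)_1j·C_1j = (0.85)(0.5900) + (-0.05)(0.1600) + (-0.20)(0.1500) = 0.4635
adj(I−A) = Cᵀ =
  [ 0.5900   0.0900   0.1450]
  [ 0.1600   0.8100   0.2750]
  [ 0.1500   0.1800   0.5475]
(I − A)⁻¹ = adj(I−A) / det(I−A) ≈
  [   1.2729     0.1942     0.3128]
  [   0.3452     1.7476     0.5933]
  [   0.3236     0.3883     1.1812]
Δx = (I − A)⁻¹ Δd with Δd having -25 in the Sector 3 component and 0 elsewhere.
So Δx_2 = L_23 · (-25), where L_23 = adj(I−A)_23 / det(I−A) = 0.2750 / 0.4635.
Δx_2 = 0.2750 × (-25) / 0.4635 = -6.875 / 0.4635 ≈ -14.83.

Δx_2 = -14.83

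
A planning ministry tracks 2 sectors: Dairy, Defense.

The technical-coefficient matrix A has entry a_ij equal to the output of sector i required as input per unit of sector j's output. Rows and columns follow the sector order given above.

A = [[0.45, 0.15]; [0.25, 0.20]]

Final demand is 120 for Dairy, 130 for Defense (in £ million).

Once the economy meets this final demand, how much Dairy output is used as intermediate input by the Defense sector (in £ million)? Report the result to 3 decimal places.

z_12 = 37.826

I − A =
  [   0.55    -0.15]
  [  -0.25     0.80]
det(I−A) = (0.55)(0.80) − (-0.15)(-0.25) = 0.4025
adj(I−A) = [[0.80, 0.15], [0.25, 0.55]]
(I − A)⁻¹ = adj(I−A) / det(I−A) ≈
  [   1.9876     0.3727]
  [   0.6211     1.3665]
First solve x = (I − A)⁻¹ d = adj(I−A)·d / det(I−A); in particular x_2 = (0.25·120 + 0.55·130) / 0.4025 = 101.50 / 0.4025 ≈ 252.17391.
Intermediate flow from 1 to 2: z_12 = a_12 · x_2 = 0.15 × 101.50 / 0.4025 = 15.225 / 0.4025 ≈ 37.826.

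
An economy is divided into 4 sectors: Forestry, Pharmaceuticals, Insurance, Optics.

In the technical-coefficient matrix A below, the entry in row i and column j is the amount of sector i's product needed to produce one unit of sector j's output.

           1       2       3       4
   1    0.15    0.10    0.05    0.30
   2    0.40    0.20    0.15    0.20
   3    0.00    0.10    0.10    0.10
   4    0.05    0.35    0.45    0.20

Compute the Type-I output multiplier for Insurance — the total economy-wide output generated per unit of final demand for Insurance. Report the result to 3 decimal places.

I − A =
  [   0.85    -0.10    -0.05    -0.30]
  [  -0.40     0.80    -0.15    -0.20]
  [   0.00    -0.10     0.90    -0.10]
  [  -0.05    -0.35    -0.45     0.80]
Compute the cofactors C_ij = (−1)^(i+j)·(3×3 minor ij) of I−A; the adjugate is their transpose:
adj(I−A) = Cᵀ =
  [ 0.450750   0.181250   0.173250   0.236000]
  [ 0.279750   0.560000   0.246750   0.275750]
  [ 0.051000   0.096750   0.397500   0.093000]
  [ 0.179250   0.310750   0.342375   0.561250]
det(I−A) = Σ_j (I−A)_1j·C_1j = (0.85)(0.450750) + (-0.10)(0.279750) + (-0.05)(0.051000) + (-0.30)(0.179250) = 0.2988375
(I − A)⁻¹ = adj(I−A) / det(I−A) ≈
  [   1.5083     0.6065     0.5797     0.7897]
  [   0.9361     1.8739     0.8257     0.9227]
  [   0.1707     0.3238     1.3302     0.3112]
  [   0.5998     1.0399     1.1457     1.8781]
The output multiplier for sector j is the column-j sum of the Leontief inverse (I − A)⁻¹ = adj(I−A) / det(I−A).
Column 3 of adj(I−A): (0.173250, 0.246750, 0.397500, 0.342375); det(I−A) = 0.2988375.
m_3 = (0.173250 + 0.246750 + 0.397500 + 0.342375) / 0.2988375 = 1.159875 / 0.2988375 ≈ 3.881.

m_3 = 3.881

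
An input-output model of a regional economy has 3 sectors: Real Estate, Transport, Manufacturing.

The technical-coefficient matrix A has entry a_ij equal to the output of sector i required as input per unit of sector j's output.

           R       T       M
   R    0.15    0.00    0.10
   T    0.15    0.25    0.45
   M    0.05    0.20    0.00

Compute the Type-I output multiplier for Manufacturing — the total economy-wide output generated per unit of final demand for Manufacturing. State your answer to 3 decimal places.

I − A =
  [   0.85     0.00    -0.10]
  [  -0.15     0.75    -0.45]
  [  -0.05    -0.20     1.00]
Cofactors of I−A, C_ij = (−1)^(i+j)·(minor ij) (rows/columns in the sector order above):
  C_11 = (0.75)(1.00) − (-0.45)(-0.20) = 0.6600
  C_12 = −[(-0.15)(1.00) − (-0.45)(-0.05)] = 0.1725
  C_13 = (-0.15)(-0.20) − (0.75)(-0.05) = 0.0675
  C_21 = −[(0.00)(1.00) − (-0.10)(-0.20)] = 0.0200
  C_22 = (0.85)(1.00) − (-0.10)(-0.05) = 0.8450
  C_23 = −[(0.85)(-0.20) − (0.00)(-0.05)] = 0.1700
  C_31 = (0.00)(-0.45) − (-0.10)(0.75) = 0.0750
  C_32 = −[(0.85)(-0.45) − (-0.10)(-0.15)] = 0.3975
  C_33 = (0.85)(0.75) − (0.00)(-0.15) = 0.6375
det(I−A) = Σ_j (I−A)_1j·C_1j = (0.85)(0.6600) + (0.00)(0.1725) + (-0.10)(0.0675) = 0.55425
adj(I−A) = Cᵀ =
  [ 0.6600   0.0200   0.0750]
  [ 0.1725   0.8450   0.3975]
  [ 0.0675   0.1700   0.6375]
(I − A)⁻¹ = adj(I−A) / det(I−A) ≈
  [   1.1908     0.0361     0.1353]
  [   0.3112     1.5246     0.7172]
  [   0.1218     0.3067     1.1502]
The output multiplier for sector j is the column-j sum of the Leontief inverse (I − A)⁻¹ = adj(I−A) / det(I−A).
Column M of adj(I−A): (0.0750, 0.3975, 0.6375); det(I−A) = 0.55425.
m_M = (0.0750 + 0.3975 + 0.6375) / 0.55425 = 1.11 / 0.55425 ≈ 2.003.

m_M = 2.003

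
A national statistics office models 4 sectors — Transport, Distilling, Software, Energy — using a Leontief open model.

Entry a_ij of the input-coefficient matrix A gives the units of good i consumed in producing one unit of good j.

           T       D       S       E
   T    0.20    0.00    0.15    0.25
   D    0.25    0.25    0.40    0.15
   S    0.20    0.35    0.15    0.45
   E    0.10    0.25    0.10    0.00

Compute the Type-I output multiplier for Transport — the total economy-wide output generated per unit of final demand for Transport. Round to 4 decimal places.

m_T = 5.0893

I − A =
  [   0.80     0.00    -0.15    -0.25]
  [  -0.25     0.75    -0.40    -0.15]
  [  -0.20    -0.35     0.85    -0.45]
  [  -0.10    -0.25    -0.10     1.00]
Compute the cofactors C_ij = (−1)^(i+j)·(3×3 minor ij) of I−A; the adjugate is their transpose:
adj(I−A) = Cᵀ =
  [ 0.381625   0.131250   0.150625   0.182875]
  [ 0.315000   0.581000   0.368000   0.331500]
  [ 0.297125   0.373750   0.535625   0.371375]
  [ 0.146625   0.195750   0.160625   0.362375]
det(I−A) = Σ_j (I−A)_1j·C_1j = (0.80)(0.381625) + (0.00)(0.315000) + (-0.15)(0.297125) + (-0.25)(0.146625) = 0.224075
(I − A)⁻¹ = adj(I−A) / det(I−A) ≈
  [   1.70311     0.58574     0.67221     0.81613]
  [   1.40578     2.59288     1.64231     1.47942]
  [   1.32601     1.66797     2.39038     1.65737]
  [   0.65436     0.87359     0.71684     1.61720]
The output multiplier for sector j is the column-j sum of the Leontief inverse (I − A)⁻¹ = adj(I−A) / det(I−A).
Column T of adj(I−A): (0.381625, 0.315000, 0.297125, 0.146625); det(I−A) = 0.224075.
m_T = (0.381625 + 0.315000 + 0.297125 + 0.146625) / 0.224075 = 1.140375 / 0.224075 ≈ 5.0893.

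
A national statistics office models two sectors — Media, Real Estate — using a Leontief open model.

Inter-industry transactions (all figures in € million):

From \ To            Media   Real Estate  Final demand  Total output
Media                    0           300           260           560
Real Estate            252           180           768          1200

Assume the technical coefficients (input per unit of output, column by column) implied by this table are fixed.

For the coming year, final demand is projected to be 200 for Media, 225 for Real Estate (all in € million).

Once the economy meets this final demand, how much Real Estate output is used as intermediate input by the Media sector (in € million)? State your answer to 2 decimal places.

z_21 = 138.05

Technical coefficients a_ij = z_ij / X_j:
  a_11 = 0/560 = 0.00, a_21 = 252/560 = 0.45
  a_12 = 300/1200 = 0.25, a_22 = 180/1200 = 0.15
I − A =
  [   1.00    -0.25]
  [  -0.45     0.85]
det(I−A) = (1.00)(0.85) − (-0.25)(-0.45) = 0.7375
adj(I−A) = [[0.85, 0.25], [0.45, 1.00]]
(I − A)⁻¹ = adj(I−A) / det(I−A) ≈
  [   1.1525     0.3390]
  [   0.6102     1.3559]
First solve x = (I − A)⁻¹ d = adj(I−A)·d / det(I−A); in particular x_1 = (0.85·200 + 0.25·225) / 0.7375 = 226.25 / 0.7375 ≈ 306.7797.
Intermediate flow from 2 to 1: z_21 = a_21 · x_1 = 0.45 × 226.25 / 0.7375 = 101.8125 / 0.7375 ≈ 138.05.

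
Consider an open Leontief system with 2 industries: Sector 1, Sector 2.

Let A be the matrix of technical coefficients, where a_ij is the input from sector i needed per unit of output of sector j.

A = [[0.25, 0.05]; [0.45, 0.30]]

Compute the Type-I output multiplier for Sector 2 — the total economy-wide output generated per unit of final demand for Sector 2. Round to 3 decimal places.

I − A =
  [   0.75    -0.05]
  [  -0.45     0.70]
det(I−A) = (0.75)(0.70) − (-0.05)(-0.45) = 0.5025
adj(I−A) = [[0.70, 0.05], [0.45, 0.75]]
(I − A)⁻¹ = adj(I−A) / det(I−A) ≈
  [   1.3930     0.0995]
  [   0.8955     1.4925]
The output multiplier for sector j is the column-j sum of the Leontief inverse (I − A)⁻¹ = adj(I−A) / det(I−A).
Column 2 of adj(I−A): (0.05, 0.75); det(I−A) = 0.5025.
m_2 = (0.05 + 0.75) / 0.5025 = 0.80 / 0.5025 ≈ 1.592.

m_2 = 1.592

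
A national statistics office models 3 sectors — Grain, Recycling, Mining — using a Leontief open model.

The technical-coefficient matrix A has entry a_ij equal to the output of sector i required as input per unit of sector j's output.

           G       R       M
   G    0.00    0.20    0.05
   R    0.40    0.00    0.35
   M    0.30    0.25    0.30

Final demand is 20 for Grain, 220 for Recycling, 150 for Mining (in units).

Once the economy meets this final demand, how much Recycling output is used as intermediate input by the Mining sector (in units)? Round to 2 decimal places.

z_RM = 145.43

I − A =
  [   1.00    -0.20    -0.05]
  [  -0.40     1.00    -0.35]
  [  -0.30    -0.25     0.70]
Cofactors of I−A, C_ij = (−1)^(i+j)·(minor ij) (rows/columns in the sector order above):
  C_11 = (1.00)(0.70) − (-0.35)(-0.25) = 0.6125
  C_12 = −[(-0.40)(0.70) − (-0.35)(-0.30)] = 0.3850
  C_13 = (-0.40)(-0.25) − (1.00)(-0.30) = 0.4000
  C_21 = −[(-0.20)(0.70) − (-0.05)(-0.25)] = 0.1525
  C_22 = (1.00)(0.70) − (-0.05)(-0.30) = 0.6850
  C_23 = −[(1.00)(-0.25) − (-0.20)(-0.30)] = 0.3100
  C_31 = (-0.20)(-0.35) − (-0.05)(1.00) = 0.1200
  C_32 = −[(1.00)(-0.35) − (-0.05)(-0.40)] = 0.3700
  C_33 = (1.00)(1.00) − (-0.20)(-0.40) = 0.9200
det(I−A) = Σ_j (I−A)_1j·C_1j = (1.00)(0.6125) + (-0.20)(0.3850) + (-0.05)(0.4000) = 0.5155
adj(I−A) = Cᵀ =
  [ 0.6125   0.1525   0.1200]
  [ 0.3850   0.6850   0.3700]
  [ 0.4000   0.3100   0.9200]
(I − A)⁻¹ = adj(I−A) / det(I−A) ≈
  [   1.1882     0.2958     0.2328]
  [   0.7468     1.3288     0.7177]
  [   0.7759     0.6014     1.7847]
First solve x = (I − A)⁻¹ d = adj(I−A)·d / det(I−A); in particular x_M = (0.4000·20 + 0.3100·220 + 0.9200·150) / 0.5155 = 214.20 / 0.5155 ≈ 415.5189.
Intermediate flow from R to M: z_RM = a_RM · x_M = 0.35 × 214.20 / 0.5155 = 74.97 / 0.5155 ≈ 145.43.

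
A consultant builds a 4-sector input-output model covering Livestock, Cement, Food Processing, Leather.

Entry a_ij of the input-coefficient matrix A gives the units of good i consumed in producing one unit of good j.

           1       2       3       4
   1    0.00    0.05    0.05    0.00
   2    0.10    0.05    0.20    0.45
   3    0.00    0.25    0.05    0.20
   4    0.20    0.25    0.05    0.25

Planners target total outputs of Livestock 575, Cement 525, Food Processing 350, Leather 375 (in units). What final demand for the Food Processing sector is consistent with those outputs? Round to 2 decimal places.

d_3 = 126.25

I − A =
  [   1.00    -0.05    -0.05     0.00]
  [  -0.10     0.95    -0.20    -0.45]
  [   0.00    -0.25     0.95    -0.20]
  [  -0.20    -0.25    -0.05     0.75]
d = (I − A) x:
  d_1 = (+1.00)·575 + (-0.05)·525 + (-0.05)·350 + (+0.00)·375 = 531.25
  d_2 = (-0.10)·575 + (+0.95)·525 + (-0.20)·350 + (-0.45)·375 = 202.50
  d_3 = (+0.00)·575 + (-0.25)·525 + (+0.95)·350 + (-0.20)·375 = 126.25
  d_4 = (-0.20)·575 + (-0.25)·525 + (-0.05)·350 + (+0.75)·375 = 17.50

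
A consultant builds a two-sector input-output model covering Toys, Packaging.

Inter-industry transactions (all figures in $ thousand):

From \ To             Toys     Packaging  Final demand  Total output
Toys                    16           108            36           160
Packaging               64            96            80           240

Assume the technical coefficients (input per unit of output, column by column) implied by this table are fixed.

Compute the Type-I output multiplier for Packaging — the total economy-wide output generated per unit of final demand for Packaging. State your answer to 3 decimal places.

Technical coefficients a_ij = z_ij / X_j:
  a_11 = 16/160 = 0.10, a_21 = 64/160 = 0.40
  a_12 = 108/240 = 0.45, a_22 = 96/240 = 0.40
I − A =
  [   0.90    -0.45]
  [  -0.40     0.60]
det(I−A) = (0.90)(0.60) − (-0.45)(-0.40) = 0.3600
adj(I−A) = [[0.60, 0.45], [0.40, 0.90]]
(I − A)⁻¹ = adj(I−A) / det(I−A) ≈
  [   1.6667     1.2500]
  [   1.1111     2.5000]
The output multiplier for sector j is the column-j sum of the Leontief inverse (I − A)⁻¹ = adj(I−A) / det(I−A).
Column 2 of adj(I−A): (0.45, 0.90); det(I−A) = 0.3600.
m_2 = (0.45 + 0.90) / 0.3600 = 1.35 / 0.3600 = 3.750.

m_2 = 3.750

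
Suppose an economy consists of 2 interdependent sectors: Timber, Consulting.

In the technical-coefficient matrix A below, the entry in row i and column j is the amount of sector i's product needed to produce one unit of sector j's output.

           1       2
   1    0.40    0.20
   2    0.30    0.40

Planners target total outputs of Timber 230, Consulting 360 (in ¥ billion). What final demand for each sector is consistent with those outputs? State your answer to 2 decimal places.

d_1 = 66.00, d_2 = 147.00

I − A =
  [   0.60    -0.20]
  [  -0.30     0.60]
d = (I − A) x:
  d_1 = (+0.60)·230 + (-0.20)·360 = 66.00
  d_2 = (-0.30)·230 + (+0.60)·360 = 147.00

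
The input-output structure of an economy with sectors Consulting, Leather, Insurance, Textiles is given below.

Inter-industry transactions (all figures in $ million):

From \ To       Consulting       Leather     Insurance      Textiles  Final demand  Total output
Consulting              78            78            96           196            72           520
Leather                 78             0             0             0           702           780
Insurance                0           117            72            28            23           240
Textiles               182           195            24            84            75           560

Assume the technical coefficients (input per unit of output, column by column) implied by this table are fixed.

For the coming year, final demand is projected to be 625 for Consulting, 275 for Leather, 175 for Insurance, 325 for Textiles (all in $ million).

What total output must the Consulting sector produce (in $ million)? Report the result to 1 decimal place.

Technical coefficients a_ij = z_ij / X_j:
  a_11 = 78/520 = 0.15, a_21 = 78/520 = 0.15, a_31 = 0/520 = 0.00, a_41 = 182/520 = 0.35
  a_12 = 78/780 = 0.10, a_22 = 0/780 = 0.00, a_32 = 117/780 = 0.15, a_42 = 195/780 = 0.25
  a_13 = 96/240 = 0.40, a_23 = 0/240 = 0.00, a_33 = 72/240 = 0.30, a_43 = 24/240 = 0.10
  a_14 = 196/560 = 0.35, a_24 = 0/560 = 0.00, a_34 = 28/560 = 0.05, a_44 = 84/560 = 0.15
I − A =
  [   0.85    -0.10    -0.40    -0.35]
  [  -0.15     1.00     0.00     0.00]
  [   0.00    -0.15     0.70    -0.05]
  [  -0.35    -0.25    -0.10     0.85]
Compute the cofactors C_ij = (−1)^(i+j)·(3×3 minor ij) of I−A; the adjugate is their transpose:
adj(I−A) = Cᵀ =
  [ 0.590000   0.181500   0.375000   0.265000]
  [ 0.088500   0.408750   0.056250   0.039750]
  [ 0.038500   0.102375   0.574125   0.049625]
  [ 0.273500   0.207000   0.238500   0.575500]
det(I−A) = Σ_j (I−A)_1j·C_1j = (0.85)(0.590000) + (-0.10)(0.088500) + (-0.40)(0.038500) + (-0.35)(0.273500) = 0.381525
(I − A)⁻¹ = adj(I−A) / det(I−A) ≈
  [   1.5464     0.4757     0.9829     0.6946]
  [   0.2320     1.0714     0.1474     0.1042]
  [   0.1009     0.2683     1.5048     0.1301]
  [   0.7169     0.5426     0.6251     1.5084]
x = (I − A)⁻¹ d = adj(I−A)·d / det(I−A), with det(I−A) = 0.381525:
  x_1 = (0.590000·625 + 0.181500·275 + 0.375000·175 + 0.265000·325) / 0.381525 = 570.4125 / 0.381525 ≈ 1495.1
  x_2 = (0.088500·625 + 0.408750·275 + 0.056250·175 + 0.039750·325) / 0.381525 = 190.48125 / 0.381525 ≈ 499.3
  x_3 = (0.038500·625 + 0.102375·275 + 0.574125·175 + 0.049625·325) / 0.381525 = 168.815625 / 0.381525 ≈ 442.5
  x_4 = (0.273500·625 + 0.207000·275 + 0.238500·175 + 0.575500·325) / 0.381525 = 456.6375 / 0.381525 ≈ 1196.9

x_1 = 1495.1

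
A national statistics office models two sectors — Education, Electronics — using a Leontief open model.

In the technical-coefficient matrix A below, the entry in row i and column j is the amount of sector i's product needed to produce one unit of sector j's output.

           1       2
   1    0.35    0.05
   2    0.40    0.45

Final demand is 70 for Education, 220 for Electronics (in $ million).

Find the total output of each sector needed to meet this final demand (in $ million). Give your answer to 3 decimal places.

I − A =
  [   0.65    -0.05]
  [  -0.40     0.55]
det(I−A) = (0.65)(0.55) − (-0.05)(-0.40) = 0.3375
adj(I−A) = [[0.55, 0.05], [0.40, 0.65]]
(I − A)⁻¹ = adj(I−A) / det(I−A) ≈
  [   1.6296     0.1481]
  [   1.1852     1.9259]
x = (I − A)⁻¹ d = adj(I−A)·d / det(I−A), with det(I−A) = 0.3375:
  x_1 = (0.55·70 + 0.05·220) / 0.3375 = 49.50 / 0.3375 ≈ 146.667
  x_2 = (0.40·70 + 0.65·220) / 0.3375 = 171.00 / 0.3375 ≈ 506.667

x_1 = 146.667, x_2 = 506.667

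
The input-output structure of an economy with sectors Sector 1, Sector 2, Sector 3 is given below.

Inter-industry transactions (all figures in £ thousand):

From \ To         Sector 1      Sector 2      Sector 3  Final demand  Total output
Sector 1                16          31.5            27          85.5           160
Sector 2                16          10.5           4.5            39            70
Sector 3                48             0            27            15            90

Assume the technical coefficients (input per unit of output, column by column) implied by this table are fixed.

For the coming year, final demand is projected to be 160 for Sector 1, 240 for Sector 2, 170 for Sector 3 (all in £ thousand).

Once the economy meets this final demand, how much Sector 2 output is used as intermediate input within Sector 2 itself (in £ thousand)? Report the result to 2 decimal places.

z_22 = 55.60

Technical coefficients a_ij = z_ij / X_j:
  a_11 = 16/160 = 0.10, a_21 = 16/160 = 0.10, a_31 = 48/160 = 0.30
  a_12 = 31.5/70 = 0.45, a_22 = 10.5/70 = 0.15, a_32 = 0/70 = 0.00
  a_13 = 27/90 = 0.30, a_23 = 4.5/90 = 0.05, a_33 = 27/90 = 0.30
I − A =
  [   0.90    -0.45    -0.30]
  [  -0.10     0.85    -0.05]
  [  -0.30     0.00     0.70]
Cofactors of I−A, C_ij = (−1)^(i+j)·(minor ij) (rows/columns in the sector order above):
  C_11 = (0.85)(0.70) − (-0.05)(0.00) = 0.5950
  C_12 = −[(-0.10)(0.70) − (-0.05)(-0.30)] = 0.0850
  C_13 = (-0.10)(0.00) − (0.85)(-0.30) = 0.2550
  C_21 = −[(-0.45)(0.70) − (-0.30)(0.00)] = 0.3150
  C_22 = (0.90)(0.70) − (-0.30)(-0.30) = 0.5400
  C_23 = −[(0.90)(0.00) − (-0.45)(-0.30)] = 0.1350
  C_31 = (-0.45)(-0.05) − (-0.30)(0.85) = 0.2775
  C_32 = −[(0.90)(-0.05) − (-0.30)(-0.10)] = 0.0750
  C_33 = (0.90)(0.85) − (-0.45)(-0.10) = 0.7200
det(I−A) = Σ_j (I−A)_1j·C_1j = (0.90)(0.5950) + (-0.45)(0.0850) + (-0.30)(0.2550) = 0.42075
adj(I−A) = Cᵀ =
  [ 0.5950   0.3150   0.2775]
  [ 0.0850   0.5400   0.0750]
  [ 0.2550   0.1350   0.7200]
(I − A)⁻¹ = adj(I−A) / det(I−A) ≈
  [   1.4141     0.7487     0.6595]
  [   0.2020     1.2834     0.1783]
  [   0.6061     0.3209     1.7112]
First solve x = (I − A)⁻¹ d = adj(I−A)·d / det(I−A); in particular x_2 = (0.0850·160 + 0.5400·240 + 0.0750·170) / 0.42075 = 155.95 / 0.42075 ≈ 370.6477.
Intermediate flow from 2 to 2: z_22 = a_22 · x_2 = 0.15 × 155.95 / 0.42075 = 23.3925 / 0.42075 ≈ 55.60.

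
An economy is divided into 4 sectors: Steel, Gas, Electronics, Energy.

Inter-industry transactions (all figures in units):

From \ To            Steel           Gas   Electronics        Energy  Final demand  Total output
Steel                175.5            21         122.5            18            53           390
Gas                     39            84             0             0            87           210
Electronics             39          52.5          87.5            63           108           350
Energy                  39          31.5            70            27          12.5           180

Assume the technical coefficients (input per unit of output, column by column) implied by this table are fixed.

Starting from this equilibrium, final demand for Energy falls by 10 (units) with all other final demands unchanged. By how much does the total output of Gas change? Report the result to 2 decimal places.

Δx_2 = -1.41

Technical coefficients a_ij = z_ij / X_j:
  a_11 = 175.5/390 = 0.45, a_21 = 39/390 = 0.10, a_31 = 39/390 = 0.10, a_41 = 39/390 = 0.10
  a_12 = 21/210 = 0.10, a_22 = 84/210 = 0.40, a_32 = 52.5/210 = 0.25, a_42 = 31.5/210 = 0.15
  a_13 = 122.5/350 = 0.35, a_23 = 0/350 = 0.00, a_33 = 87.5/350 = 0.25, a_43 = 70/350 = 0.20
  a_14 = 18/180 = 0.10, a_24 = 0/180 = 0.00, a_34 = 63/180 = 0.35, a_44 = 27/180 = 0.15
I − A =
  [   0.55    -0.10    -0.35    -0.10]
  [  -0.10     0.60     0.00     0.00]
  [  -0.10    -0.25     0.75    -0.35]
  [  -0.10    -0.15    -0.20     0.85]
Compute the cofactors C_ij = (−1)^(i+j)·(3×3 minor ij) of I−A; the adjugate is their transpose:
adj(I−A) = Cᵀ =
  [ 0.340500   0.165750   0.190500   0.118500]
  [ 0.056750   0.260625   0.031750   0.019750]
  [ 0.098500   0.156750   0.264500   0.120500]
  [ 0.073250   0.102375   0.090250   0.210250]
det(I−A) = Σ_j (I−A)_1j·C_1j = (0.55)(0.340500) + (-0.10)(0.056750) + (-0.35)(0.098500) + (-0.10)(0.073250) = 0.1398
(I − A)⁻¹ = adj(I−A) / det(I−A) ≈
  [   2.4356     1.1856     1.3627     0.8476]
  [   0.4059     1.8643     0.2271     0.1413]
  [   0.7046     1.1212     1.8920     0.8619]
  [   0.5240     0.7323     0.6456     1.5039]
Δx = (I − A)⁻¹ Δd with Δd having -10 in the Energy component and 0 elsewhere.
So Δx_2 = L_24 · (-10), where L_24 = adj(I−A)_24 / det(I−A) = 0.019750 / 0.1398.
Δx_2 = 0.019750 × (-10) / 0.1398 = -0.1975 / 0.1398 ≈ -1.41.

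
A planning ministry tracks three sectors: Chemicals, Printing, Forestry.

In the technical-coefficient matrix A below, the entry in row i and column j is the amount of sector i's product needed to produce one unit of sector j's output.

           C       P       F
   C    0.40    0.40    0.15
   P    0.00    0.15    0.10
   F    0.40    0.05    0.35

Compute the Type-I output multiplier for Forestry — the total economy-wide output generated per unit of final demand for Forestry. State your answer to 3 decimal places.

I − A =
  [   0.60    -0.40    -0.15]
  [   0.00     0.85    -0.10]
  [  -0.40    -0.05     0.65]
Cofactors of I−A, C_ij = (−1)^(i+j)·(minor ij) (rows/columns in the sector order above):
  C_11 = (0.85)(0.65) − (-0.10)(-0.05) = 0.5475
  C_12 = −[(0.00)(0.65) − (-0.10)(-0.40)] = 0.0400
  C_13 = (0.00)(-0.05) − (0.85)(-0.40) = 0.3400
  C_21 = −[(-0.40)(0.65) − (-0.15)(-0.05)] = 0.2675
  C_22 = (0.60)(0.65) − (-0.15)(-0.40) = 0.3300
  C_23 = −[(0.60)(-0.05) − (-0.40)(-0.40)] = 0.1900
  C_31 = (-0.40)(-0.10) − (-0.15)(0.85) = 0.1675
  C_32 = −[(0.60)(-0.10) − (-0.15)(0.00)] = 0.0600
  C_33 = (0.60)(0.85) − (-0.40)(0.00) = 0.5100
det(I−A) = Σ_j (I−A)_1j·C_1j = (0.60)(0.5475) + (-0.40)(0.0400) + (-0.15)(0.3400) = 0.2615
adj(I−A) = Cᵀ =
  [ 0.5475   0.2675   0.1675]
  [ 0.0400   0.3300   0.0600]
  [ 0.3400   0.1900   0.5100]
(I − A)⁻¹ = adj(I−A) / det(I−A) ≈
  [   2.0937     1.0229     0.6405]
  [   0.1530     1.2620     0.2294]
  [   1.3002     0.7266     1.9503]
The output multiplier for sector j is the column-j sum of the Leontief inverse (I − A)⁻¹ = adj(I−A) / det(I−A).
Column F of adj(I−A): (0.1675, 0.0600, 0.5100); det(I−A) = 0.2615.
m_F = (0.1675 + 0.0600 + 0.5100) / 0.2615 = 0.7375 / 0.2615 ≈ 2.820.

m_F = 2.820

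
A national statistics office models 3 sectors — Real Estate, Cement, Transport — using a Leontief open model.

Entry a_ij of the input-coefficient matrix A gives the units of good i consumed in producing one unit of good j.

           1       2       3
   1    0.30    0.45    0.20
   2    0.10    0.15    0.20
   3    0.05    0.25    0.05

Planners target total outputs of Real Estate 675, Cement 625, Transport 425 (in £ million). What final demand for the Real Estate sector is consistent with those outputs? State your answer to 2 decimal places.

I − A =
  [   0.70    -0.45    -0.20]
  [  -0.10     0.85    -0.20]
  [  -0.05    -0.25     0.95]
d = (I − A) x:
  d_1 = (+0.70)·675 + (-0.45)·625 + (-0.20)·425 = 106.25
  d_2 = (-0.10)·675 + (+0.85)·625 + (-0.20)·425 = 378.75
  d_3 = (-0.05)·675 + (-0.25)·625 + (+0.95)·425 = 213.75

d_1 = 106.25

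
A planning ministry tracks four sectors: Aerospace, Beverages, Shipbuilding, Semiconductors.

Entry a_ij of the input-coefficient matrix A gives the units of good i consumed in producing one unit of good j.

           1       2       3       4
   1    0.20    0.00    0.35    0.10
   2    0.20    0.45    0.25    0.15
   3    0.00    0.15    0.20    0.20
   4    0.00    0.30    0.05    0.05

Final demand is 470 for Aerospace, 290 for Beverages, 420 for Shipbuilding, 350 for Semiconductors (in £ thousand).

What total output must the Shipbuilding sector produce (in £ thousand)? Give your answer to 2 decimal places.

x_3 = 1088.96

I − A =
  [   0.80     0.00    -0.35    -0.10]
  [  -0.20     0.55    -0.25    -0.15]
  [   0.00    -0.15     0.80    -0.20]
  [   0.00    -0.30    -0.05     0.95]
Compute the cofactors C_ij = (−1)^(i+j)·(3×3 minor ij) of I−A; the adjugate is their transpose:
adj(I−A) = Cᵀ =
  [ 0.324750   0.095625   0.177375   0.086625]
  [ 0.150000   0.600000   0.263500   0.166000]
  [ 0.040500   0.162000   0.376000   0.109000]
  [ 0.049500   0.198000   0.103000   0.311500]
det(I−A) = Σ_j (I−A)_1j·C_1j = (0.80)(0.324750) + (0.00)(0.150000) + (-0.35)(0.040500) + (-0.10)(0.049500) = 0.240675
(I − A)⁻¹ = adj(I−A) / det(I−A) ≈
  [   1.3493     0.3973     0.7370     0.3599]
  [   0.6232     2.4930     1.0948     0.6897]
  [   0.1683     0.6731     1.5623     0.4529]
  [   0.2057     0.8227     0.4280     1.2943]
x = (I − A)⁻¹ d = adj(I−A)·d / det(I−A), with det(I−A) = 0.240675:
  x_1 = (0.324750·470 + 0.095625·290 + 0.177375·420 + 0.086625·350) / 0.240675 = 285.18 / 0.240675 ≈ 1184.92
  x_2 = (0.150000·470 + 0.600000·290 + 0.263500·420 + 0.166000·350) / 0.240675 = 413.27 / 0.240675 ≈ 1717.13
  x_3 = (0.040500·470 + 0.162000·290 + 0.376000·420 + 0.109000·350) / 0.240675 = 262.085 / 0.240675 ≈ 1088.96
  x_4 = (0.049500·470 + 0.198000·290 + 0.103000·420 + 0.311500·350) / 0.240675 = 232.97 / 0.240675 ≈ 967.99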